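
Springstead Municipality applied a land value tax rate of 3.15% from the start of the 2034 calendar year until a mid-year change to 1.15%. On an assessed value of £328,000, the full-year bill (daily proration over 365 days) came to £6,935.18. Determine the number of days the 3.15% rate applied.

176 days

Let d = days at the first rate; then 365 − d days at the second rate.
£328,000 × [3.15%·d + 1.15%·(365−d)] / 365 = £6,935.18
Solving gives d = 176, so the new rate took effect on 26 Jun 2034.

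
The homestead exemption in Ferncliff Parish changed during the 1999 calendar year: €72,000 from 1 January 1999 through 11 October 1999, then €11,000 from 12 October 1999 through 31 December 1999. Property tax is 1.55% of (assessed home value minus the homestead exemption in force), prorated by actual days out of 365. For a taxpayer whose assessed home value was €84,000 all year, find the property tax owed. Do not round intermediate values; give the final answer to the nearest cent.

€395.82

1 January – 11 October 1999: 284 days, exemption €72,000 → (€84,000 − €72,000) × 1.55% × 284/365 = €144.7233
12 October – 31 December 1999: 81 days, exemption €11,000 → (€84,000 − €11,000) × 1.55% × 81/365 = €251.1000
Total = €395.8233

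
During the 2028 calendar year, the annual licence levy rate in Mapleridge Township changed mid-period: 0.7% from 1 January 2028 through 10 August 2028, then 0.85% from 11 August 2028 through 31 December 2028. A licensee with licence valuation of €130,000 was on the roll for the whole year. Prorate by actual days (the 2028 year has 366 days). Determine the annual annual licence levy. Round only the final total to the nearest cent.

€986.19

1 January – 10 August 2028: 223 days at 0.7% → €130,000 × 0.7% × 223/366 = €554.4536
11 August – 31 December 2028: 143 days at 0.85% → €130,000 × 0.85% × 143/366 = €431.7350
Total = €986.1885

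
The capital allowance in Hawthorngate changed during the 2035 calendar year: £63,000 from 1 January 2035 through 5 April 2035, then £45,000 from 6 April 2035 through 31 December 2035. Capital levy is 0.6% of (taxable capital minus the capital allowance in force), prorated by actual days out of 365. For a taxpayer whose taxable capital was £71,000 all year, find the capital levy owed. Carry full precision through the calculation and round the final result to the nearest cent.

£127.89

1 January – 5 April 2035: 95 days, exemption £63,000 → (£71,000 − £63,000) × 0.6% × 95/365 = £12.4932
6 April – 31 December 2035: 270 days, exemption £45,000 → (£71,000 − £45,000) × 0.6% × 270/365 = £115.3973
Total = £127.8904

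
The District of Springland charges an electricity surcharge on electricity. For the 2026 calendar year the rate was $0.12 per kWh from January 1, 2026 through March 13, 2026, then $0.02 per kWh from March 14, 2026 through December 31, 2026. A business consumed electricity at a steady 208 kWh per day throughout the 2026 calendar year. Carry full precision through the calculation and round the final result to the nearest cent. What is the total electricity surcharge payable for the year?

$3,016.00

January 1 – March 13, 2026: 72 days × 208 kWh/day = 14,976 kWh at $0.12/kWh → $1,797.12
March 14 – December 31, 2026: 293 days × 208 kWh/day = 60,944 kWh at $0.02/kWh → $1,218.88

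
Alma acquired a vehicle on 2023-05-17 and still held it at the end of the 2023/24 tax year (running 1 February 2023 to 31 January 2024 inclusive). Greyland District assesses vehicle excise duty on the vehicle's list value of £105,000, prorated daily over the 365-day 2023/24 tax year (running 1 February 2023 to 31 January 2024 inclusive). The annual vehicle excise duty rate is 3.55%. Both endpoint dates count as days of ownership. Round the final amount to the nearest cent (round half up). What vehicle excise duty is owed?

£2,655.21

Days held (2023-05-17 to 2024-01-31): 260 out of 365
Tax = £105,000 × 3.55% × 260/365 = £2,655.2055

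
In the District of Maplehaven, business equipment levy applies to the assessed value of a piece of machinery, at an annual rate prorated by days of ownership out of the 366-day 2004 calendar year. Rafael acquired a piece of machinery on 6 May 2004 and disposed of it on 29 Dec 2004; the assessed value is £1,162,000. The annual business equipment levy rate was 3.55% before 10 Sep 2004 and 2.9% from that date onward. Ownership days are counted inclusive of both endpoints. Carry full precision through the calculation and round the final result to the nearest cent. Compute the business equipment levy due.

6 May – 9 Sep 2004: 127 days at 3.55% → £1,162,000 × 3.55% × 127/366 = £14,313.8716
10 Sep – 29 Dec 2004: 111 days at 2.9% → £1,162,000 × 2.9% × 111/366 = £10,219.8852
Total = £24,533.7568

£24,533.76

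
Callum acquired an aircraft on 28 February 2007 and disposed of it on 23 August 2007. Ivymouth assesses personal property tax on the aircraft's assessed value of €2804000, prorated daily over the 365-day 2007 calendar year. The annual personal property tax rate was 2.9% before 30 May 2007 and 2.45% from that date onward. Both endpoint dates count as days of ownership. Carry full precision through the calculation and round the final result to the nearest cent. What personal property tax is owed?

€36459.68

28 February – 29 May 2007: 91 days at 2.9% → €2804000 × 2.9% × 91/365 = €20273.3041
30 May – 23 August 2007: 86 days at 2.45% → €2804000 × 2.45% × 86/365 = €16186.3781
Total = €36459.6822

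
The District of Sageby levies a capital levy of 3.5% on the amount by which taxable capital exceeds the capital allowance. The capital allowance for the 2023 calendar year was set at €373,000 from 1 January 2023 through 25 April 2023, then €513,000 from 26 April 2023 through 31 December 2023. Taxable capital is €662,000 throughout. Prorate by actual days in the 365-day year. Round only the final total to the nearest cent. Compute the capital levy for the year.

1 January – 25 April 2023: 115 days, exemption €373,000 → (€662,000 − €373,000) × 3.5% × 115/365 = €3,186.9178
26 April – 31 December 2023: 250 days, exemption €513,000 → (€662,000 − €513,000) × 3.5% × 250/365 = €3,571.9178
Total = €6,758.8356

€6,758.84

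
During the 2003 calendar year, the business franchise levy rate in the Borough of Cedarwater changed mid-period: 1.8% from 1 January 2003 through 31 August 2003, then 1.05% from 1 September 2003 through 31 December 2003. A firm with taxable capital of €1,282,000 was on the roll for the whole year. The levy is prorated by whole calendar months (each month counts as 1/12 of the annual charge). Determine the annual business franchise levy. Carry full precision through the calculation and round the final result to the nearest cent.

1 January – 31 August 2003: 8 months at 1.8% → €1,282,000 × 1.8% × 8/12 = €15,384.0000
1 September – 31 December 2003: 4 months at 1.05% → €1,282,000 × 1.05% × 4/12 = €4,487.0000
Total = €19,871.0000

€19,871.00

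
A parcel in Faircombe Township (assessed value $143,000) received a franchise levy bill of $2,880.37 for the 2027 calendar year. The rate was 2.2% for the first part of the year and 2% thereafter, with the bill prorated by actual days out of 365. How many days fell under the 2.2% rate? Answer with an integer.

Let d = days at the first rate; then 365 − d days at the second rate.
$143,000 × [2.2%·d + 2%·(365−d)] / 365 = $2,880.37
Solving gives d = 26, so the new rate took effect on 27 Jan 2027.

26 days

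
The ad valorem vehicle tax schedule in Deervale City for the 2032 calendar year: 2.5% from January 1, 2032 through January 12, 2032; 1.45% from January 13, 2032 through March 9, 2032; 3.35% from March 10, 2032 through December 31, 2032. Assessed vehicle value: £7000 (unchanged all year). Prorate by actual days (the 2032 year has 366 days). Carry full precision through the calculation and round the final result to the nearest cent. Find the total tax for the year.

£211.84

January 1 – January 12, 2032: 12 days at 2.5% → £7000 × 2.5% × 12/366 = £5.7377
January 13 – March 9, 2032: 57 days at 1.45% → £7000 × 1.45% × 57/366 = £15.8074
March 10 – December 31, 2032: 297 days at 3.35% → £7000 × 3.35% × 297/366 = £190.2910
Total = £211.8361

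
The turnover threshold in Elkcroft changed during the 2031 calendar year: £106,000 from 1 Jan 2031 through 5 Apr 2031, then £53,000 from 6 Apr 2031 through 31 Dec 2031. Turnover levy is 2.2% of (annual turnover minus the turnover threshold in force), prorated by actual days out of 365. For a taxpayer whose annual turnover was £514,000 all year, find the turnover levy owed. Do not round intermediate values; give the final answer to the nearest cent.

£9,838.52

1 Jan – 5 Apr 2031: 95 days, exemption £106,000 → (£514,000 − £106,000) × 2.2% × 95/365 = £2,336.2192
6 Apr – 31 Dec 2031: 270 days, exemption £53,000 → (£514,000 − £53,000) × 2.2% × 270/365 = £7,502.3014
Total = £9,838.5205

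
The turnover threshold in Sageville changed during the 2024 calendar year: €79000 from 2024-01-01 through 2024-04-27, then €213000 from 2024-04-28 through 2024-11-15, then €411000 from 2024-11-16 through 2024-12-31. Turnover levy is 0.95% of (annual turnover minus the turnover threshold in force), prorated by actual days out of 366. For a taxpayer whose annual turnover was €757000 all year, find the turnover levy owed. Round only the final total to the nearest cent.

2024-01-01 to 2024-04-27: 118 days, exemption €79000 → (€757000 − €79000) × 0.95% × 118/366 = €2076.6066
2024-04-28 to 2024-11-15: 202 days, exemption €213000 → (€757000 − €213000) × 0.95% × 202/366 = €2852.2842
2024-11-16 to 2024-12-31: 46 days, exemption €411000 → (€757000 − €411000) × 0.95% × 46/366 = €413.1202
Total = €5342.0109

€5342.01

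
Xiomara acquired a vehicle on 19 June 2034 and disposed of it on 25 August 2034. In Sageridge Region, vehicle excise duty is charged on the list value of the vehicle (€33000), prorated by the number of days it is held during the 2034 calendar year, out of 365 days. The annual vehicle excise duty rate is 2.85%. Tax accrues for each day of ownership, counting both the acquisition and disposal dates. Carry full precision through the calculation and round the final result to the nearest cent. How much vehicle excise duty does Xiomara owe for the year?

Days held (19 June – 25 August 2034): 68 out of 365
Tax = €33000 × 2.85% × 68/365 = €175.2164

€175.22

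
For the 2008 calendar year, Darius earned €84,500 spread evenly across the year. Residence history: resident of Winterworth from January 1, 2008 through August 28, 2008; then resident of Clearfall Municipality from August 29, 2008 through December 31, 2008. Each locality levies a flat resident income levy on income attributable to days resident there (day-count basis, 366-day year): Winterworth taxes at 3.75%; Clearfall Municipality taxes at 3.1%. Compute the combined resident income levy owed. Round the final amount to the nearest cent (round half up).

€2,981.16

Winterworth, January 1 – August 28, 2008: 241 days → €84,500 × 3.75% × 241/366 = €2,086.5266
Clearfall Municipality, August 29 – December 31, 2008: 125 days → €84,500 × 3.1% × 125/366 = €894.6380
Total = €2,981.1646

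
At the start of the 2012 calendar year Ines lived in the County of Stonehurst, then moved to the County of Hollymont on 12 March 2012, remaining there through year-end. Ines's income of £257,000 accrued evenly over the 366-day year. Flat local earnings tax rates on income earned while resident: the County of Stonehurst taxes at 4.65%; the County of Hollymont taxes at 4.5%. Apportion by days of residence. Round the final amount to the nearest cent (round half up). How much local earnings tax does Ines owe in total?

£11,639.78

The County of Stonehurst, 1 January – 11 March 2012: 71 days → £257,000 × 4.65% × 71/366 = £2,318.2664
The County of Hollymont, 12 March – 31 December 2012: 295 days → £257,000 × 4.5% × 295/366 = £9,321.5164
Total = £11,639.7828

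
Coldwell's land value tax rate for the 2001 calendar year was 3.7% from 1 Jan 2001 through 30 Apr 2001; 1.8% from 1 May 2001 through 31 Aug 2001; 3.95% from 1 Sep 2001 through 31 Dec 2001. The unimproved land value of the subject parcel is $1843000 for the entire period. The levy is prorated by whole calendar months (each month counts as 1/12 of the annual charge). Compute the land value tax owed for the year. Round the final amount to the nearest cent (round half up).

$58054.50

1 Jan – 30 Apr 2001: 4 months at 3.7% → $1843000 × 3.7% × 4/12 = $22730.3333
1 May – 31 Aug 2001: 4 months at 1.8% → $1843000 × 1.8% × 4/12 = $11058.0000
1 Sep – 31 Dec 2001: 4 months at 3.95% → $1843000 × 3.95% × 4/12 = $24266.1667
Total = $58054.5000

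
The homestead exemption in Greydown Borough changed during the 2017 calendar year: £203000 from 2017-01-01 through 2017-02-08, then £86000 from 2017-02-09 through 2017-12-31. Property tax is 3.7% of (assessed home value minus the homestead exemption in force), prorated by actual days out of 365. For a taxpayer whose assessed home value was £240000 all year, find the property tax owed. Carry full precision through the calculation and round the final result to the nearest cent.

2017-01-01 to 2017-02-08: 39 days, exemption £203000 → (£240000 − £203000) × 3.7% × 39/365 = £146.2767
2017-02-09 to 2017-12-31: 326 days, exemption £86000 → (£240000 − £86000) × 3.7% × 326/365 = £5089.1726
Total = £5235.4493

£5235.45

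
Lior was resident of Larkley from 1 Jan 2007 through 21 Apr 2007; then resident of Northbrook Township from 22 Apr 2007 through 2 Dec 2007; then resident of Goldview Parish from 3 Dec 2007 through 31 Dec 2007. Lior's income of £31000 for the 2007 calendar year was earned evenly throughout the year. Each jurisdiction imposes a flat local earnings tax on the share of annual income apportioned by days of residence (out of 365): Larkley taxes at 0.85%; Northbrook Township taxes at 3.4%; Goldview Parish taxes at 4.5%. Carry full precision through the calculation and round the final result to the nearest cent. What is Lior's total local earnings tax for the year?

Larkley, 1 Jan – 21 Apr 2007: 111 days → £31000 × 0.85% × 111/365 = £80.1329
Northbrook Township, 22 Apr – 2 Dec 2007: 225 days → £31000 × 3.4% × 225/365 = £649.7260
Goldview Parish, 3 Dec – 31 Dec 2007: 29 days → £31000 × 4.5% × 29/365 = £110.8356
Total = £840.6945

£840.69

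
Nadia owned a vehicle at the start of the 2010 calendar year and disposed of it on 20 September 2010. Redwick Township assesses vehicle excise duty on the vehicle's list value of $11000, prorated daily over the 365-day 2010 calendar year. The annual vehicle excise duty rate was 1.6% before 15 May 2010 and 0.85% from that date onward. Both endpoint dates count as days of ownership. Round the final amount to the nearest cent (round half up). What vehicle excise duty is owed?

1 January – 14 May 2010: 134 days at 1.6% → $11000 × 1.6% × 134/365 = $64.6137
15 May – 20 September 2010: 129 days at 0.85% → $11000 × 0.85% × 129/365 = $33.0452
Total = $97.6589

$97.66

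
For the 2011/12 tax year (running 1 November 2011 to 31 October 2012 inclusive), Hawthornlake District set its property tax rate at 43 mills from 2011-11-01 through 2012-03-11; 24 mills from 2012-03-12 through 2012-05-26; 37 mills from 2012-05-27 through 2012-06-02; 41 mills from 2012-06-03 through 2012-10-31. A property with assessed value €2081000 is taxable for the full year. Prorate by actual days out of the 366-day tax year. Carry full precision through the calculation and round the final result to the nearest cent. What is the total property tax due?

2011-11-01 to 2012-03-11: 132 days at 43 mills → €2081000 × 4.3% × 132/366 = €32272.5574
2012-03-12 to 2012-05-26: 76 days at 24 mills → €2081000 × 2.4% × 76/366 = €10370.8852
2012-05-27 to 2012-06-02: 7 days at 37 mills → €2081000 × 3.7% × 7/366 = €1472.6202
2012-06-03 to 2012-10-31: 151 days at 41 mills → €2081000 × 4.1% × 151/366 = €35200.7404
Total = €79316.8033

€79316.80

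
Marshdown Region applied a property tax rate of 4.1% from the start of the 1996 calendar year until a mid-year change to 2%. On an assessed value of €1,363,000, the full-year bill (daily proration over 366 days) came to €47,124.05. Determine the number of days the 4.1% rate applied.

Let d = days at the first rate; then 366 − d days at the second rate.
€1,363,000 × [4.1%·d + 2%·(366−d)] / 366 = €47,124.05
Solving gives d = 254, so the new rate took effect on 11 September 1996.

254 days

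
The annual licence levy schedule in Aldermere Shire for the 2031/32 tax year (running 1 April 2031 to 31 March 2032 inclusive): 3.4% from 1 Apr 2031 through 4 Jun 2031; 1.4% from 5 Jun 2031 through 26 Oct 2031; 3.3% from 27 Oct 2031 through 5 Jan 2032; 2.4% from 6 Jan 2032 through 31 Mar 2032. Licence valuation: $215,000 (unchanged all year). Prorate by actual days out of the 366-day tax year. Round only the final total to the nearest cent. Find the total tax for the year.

$5,071.30

1 Apr – 4 Jun 2031: 65 days at 3.4% → $215,000 × 3.4% × 65/366 = $1,298.2240
5 Jun – 26 Oct 2031: 144 days at 1.4% → $215,000 × 1.4% × 144/366 = $1,184.2623
27 Oct 2031 – 5 Jan 2032: 71 days at 3.3% → $215,000 × 3.3% × 71/366 = $1,376.3525
6 Jan – 31 Mar 2032: 86 days at 2.4% → $215,000 × 2.4% × 86/366 = $1,212.4590
Total = $5,071.2978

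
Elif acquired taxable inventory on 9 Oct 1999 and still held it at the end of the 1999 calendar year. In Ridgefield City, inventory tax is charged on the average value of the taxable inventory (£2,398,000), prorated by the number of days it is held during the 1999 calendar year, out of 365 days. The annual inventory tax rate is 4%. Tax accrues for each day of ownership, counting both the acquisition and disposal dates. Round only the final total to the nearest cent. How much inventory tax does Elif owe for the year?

Days held (9 Oct – 31 Dec 1999): 84 out of 365
Tax = £2,398,000 × 4% × 84/365 = £22,074.7397

£22,074.74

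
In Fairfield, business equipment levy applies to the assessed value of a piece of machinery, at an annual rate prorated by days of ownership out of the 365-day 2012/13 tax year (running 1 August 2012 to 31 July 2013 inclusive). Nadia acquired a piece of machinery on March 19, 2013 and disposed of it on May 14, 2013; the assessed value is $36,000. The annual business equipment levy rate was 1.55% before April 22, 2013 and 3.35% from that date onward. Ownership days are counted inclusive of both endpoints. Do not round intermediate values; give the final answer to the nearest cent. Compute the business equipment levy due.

$127.97

March 19 – April 21, 2013: 34 days at 1.55% → $36,000 × 1.55% × 34/365 = $51.9781
April 22 – May 14, 2013: 23 days at 3.35% → $36,000 × 3.35% × 23/365 = $75.9945
Total = $127.9726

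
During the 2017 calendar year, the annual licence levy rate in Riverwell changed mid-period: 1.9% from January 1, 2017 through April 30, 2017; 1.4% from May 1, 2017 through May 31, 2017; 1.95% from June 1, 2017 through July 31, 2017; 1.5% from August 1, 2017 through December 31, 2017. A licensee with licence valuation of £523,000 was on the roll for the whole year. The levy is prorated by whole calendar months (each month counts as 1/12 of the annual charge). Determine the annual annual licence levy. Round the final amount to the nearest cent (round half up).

£8,891.00

January 1 – April 30, 2017: 4 months at 1.9% → £523,000 × 1.9% × 4/12 = £3,312.3333
May 1 – May 31, 2017: 1 month at 1.4% → £523,000 × 1.4% × 1/12 = £610.1667
June 1 – July 31, 2017: 2 months at 1.95% → £523,000 × 1.95% × 2/12 = £1,699.7500
August 1 – December 31, 2017: 5 months at 1.5% → £523,000 × 1.5% × 5/12 = £3,268.7500
Total = £8,891.0000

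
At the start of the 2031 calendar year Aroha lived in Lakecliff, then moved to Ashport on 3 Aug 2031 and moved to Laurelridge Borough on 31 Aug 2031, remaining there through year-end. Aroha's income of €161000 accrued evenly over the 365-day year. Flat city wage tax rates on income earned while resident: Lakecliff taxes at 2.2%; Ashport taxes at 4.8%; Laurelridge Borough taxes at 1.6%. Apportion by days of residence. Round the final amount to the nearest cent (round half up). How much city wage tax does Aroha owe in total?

€3537.59

Lakecliff, 1 Jan – 2 Aug 2031: 214 days → €161000 × 2.2% × 214/365 = €2076.6795
Ashport, 3 Aug – 30 Aug 2031: 28 days → €161000 × 4.8% × 28/365 = €592.8329
Laurelridge Borough, 31 Aug – 31 Dec 2031: 123 days → €161000 × 1.6% × 123/365 = €868.0767
Total = €3537.5890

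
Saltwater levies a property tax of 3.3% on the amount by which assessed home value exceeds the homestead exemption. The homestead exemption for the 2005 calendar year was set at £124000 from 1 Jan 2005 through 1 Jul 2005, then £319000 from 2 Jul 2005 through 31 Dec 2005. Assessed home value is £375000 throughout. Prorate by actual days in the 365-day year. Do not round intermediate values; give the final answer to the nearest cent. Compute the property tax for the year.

£5056.68

1 Jan – 1 Jul 2005: 182 days, exemption £124000 → (£375000 − £124000) × 3.3% × 182/365 = £4130.1534
2 Jul – 31 Dec 2005: 183 days, exemption £319000 → (£375000 − £319000) × 3.3% × 183/365 = £926.5315
Total = £5056.6849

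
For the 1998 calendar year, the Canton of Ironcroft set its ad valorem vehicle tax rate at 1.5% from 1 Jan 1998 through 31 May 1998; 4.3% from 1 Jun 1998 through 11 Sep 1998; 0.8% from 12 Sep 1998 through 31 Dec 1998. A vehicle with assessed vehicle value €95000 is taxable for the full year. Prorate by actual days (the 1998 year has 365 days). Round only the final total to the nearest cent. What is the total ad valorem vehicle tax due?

1 Jan – 31 May 1998: 151 days at 1.5% → €95000 × 1.5% × 151/365 = €589.5205
1 Jun – 11 Sep 1998: 103 days at 4.3% → €95000 × 4.3% × 103/365 = €1152.7534
12 Sep – 31 Dec 1998: 111 days at 0.8% → €95000 × 0.8% × 111/365 = €231.1233
Total = €1973.3973

€1973.40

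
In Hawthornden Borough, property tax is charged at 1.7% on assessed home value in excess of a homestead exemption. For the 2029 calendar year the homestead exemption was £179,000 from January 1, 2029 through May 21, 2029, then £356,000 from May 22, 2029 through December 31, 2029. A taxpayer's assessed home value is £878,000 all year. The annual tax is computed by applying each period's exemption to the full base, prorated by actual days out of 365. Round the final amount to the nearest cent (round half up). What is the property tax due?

January 1 – May 21, 2029: 141 days, exemption £179,000 → (£878,000 − £179,000) × 1.7% × 141/365 = £4,590.4192
May 22 – December 31, 2029: 224 days, exemption £356,000 → (£878,000 − £356,000) × 1.7% × 224/365 = £5,445.9616
Total = £10,036.3808

£10,036.38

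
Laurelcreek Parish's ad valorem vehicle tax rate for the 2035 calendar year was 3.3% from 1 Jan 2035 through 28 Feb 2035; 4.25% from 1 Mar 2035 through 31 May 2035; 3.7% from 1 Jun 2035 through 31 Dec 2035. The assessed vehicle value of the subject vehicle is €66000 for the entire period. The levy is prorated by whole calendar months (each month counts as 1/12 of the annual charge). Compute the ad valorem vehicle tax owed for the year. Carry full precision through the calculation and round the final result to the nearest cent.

1 Jan – 28 Feb 2035: 2 months at 3.3% → €66000 × 3.3% × 2/12 = €363.0000
1 Mar – 31 May 2035: 3 months at 4.25% → €66000 × 4.25% × 3/12 = €701.2500
1 Jun – 31 Dec 2035: 7 months at 3.7% → €66000 × 3.7% × 7/12 = €1424.5000
Total = €2488.7500

€2488.75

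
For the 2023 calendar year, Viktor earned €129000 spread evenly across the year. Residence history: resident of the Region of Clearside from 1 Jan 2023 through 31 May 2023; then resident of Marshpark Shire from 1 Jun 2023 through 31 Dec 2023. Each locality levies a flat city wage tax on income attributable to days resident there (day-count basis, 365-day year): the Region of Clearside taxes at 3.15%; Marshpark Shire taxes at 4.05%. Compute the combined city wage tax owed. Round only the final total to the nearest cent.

The Region of Clearside, 1 Jan – 31 May 2023: 151 days → €129000 × 3.15% × 151/365 = €1681.0644
Marshpark Shire, 1 Jun – 31 Dec 2023: 214 days → €129000 × 4.05% × 214/365 = €3063.1315
Total = €4744.1959

€4744.20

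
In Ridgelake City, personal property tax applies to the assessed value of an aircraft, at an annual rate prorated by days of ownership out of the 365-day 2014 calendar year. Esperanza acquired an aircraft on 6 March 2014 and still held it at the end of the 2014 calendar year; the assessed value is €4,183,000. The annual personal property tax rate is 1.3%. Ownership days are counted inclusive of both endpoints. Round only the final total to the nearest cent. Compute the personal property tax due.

€44,844.05

Days held (6 March – 31 December 2014): 301 out of 365
Tax = €4,183,000 × 1.3% × 301/365 = €44,844.0521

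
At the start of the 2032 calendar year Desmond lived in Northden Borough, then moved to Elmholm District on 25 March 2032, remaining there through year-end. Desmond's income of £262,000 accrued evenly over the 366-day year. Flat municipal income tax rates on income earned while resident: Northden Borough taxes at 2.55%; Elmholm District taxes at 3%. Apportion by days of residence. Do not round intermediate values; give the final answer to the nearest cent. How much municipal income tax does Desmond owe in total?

Northden Borough, 1 January – 24 March 2032: 84 days → £262,000 × 2.55% × 84/366 = £1,533.3443
Elmholm District, 25 March – 31 December 2032: 282 days → £262,000 × 3% × 282/366 = £6,056.0656
Total = £7,589.4098

£7,589.41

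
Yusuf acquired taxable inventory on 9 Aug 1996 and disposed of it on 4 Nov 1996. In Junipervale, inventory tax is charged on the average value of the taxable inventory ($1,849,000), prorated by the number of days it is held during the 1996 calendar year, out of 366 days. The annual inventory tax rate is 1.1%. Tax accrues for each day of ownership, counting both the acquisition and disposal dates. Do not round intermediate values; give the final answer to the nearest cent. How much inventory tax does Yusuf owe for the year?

Days held (9 Aug – 4 Nov 1996): 88 out of 366
Tax = $1,849,000 × 1.1% × 88/366 = $4,890.2514

$4,890.25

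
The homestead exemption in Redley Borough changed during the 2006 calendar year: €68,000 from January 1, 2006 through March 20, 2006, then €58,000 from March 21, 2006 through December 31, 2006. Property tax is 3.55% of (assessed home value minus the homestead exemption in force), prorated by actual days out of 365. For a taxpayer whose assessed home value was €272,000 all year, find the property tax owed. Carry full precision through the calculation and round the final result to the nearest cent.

€7,520.16

January 1 – March 20, 2006: 79 days, exemption €68,000 → (€272,000 − €68,000) × 3.55% × 79/365 = €1,567.4466
March 21 – December 31, 2006: 286 days, exemption €58,000 → (€272,000 − €58,000) × 3.55% × 286/365 = €5,952.7178
Total = €7,520.1644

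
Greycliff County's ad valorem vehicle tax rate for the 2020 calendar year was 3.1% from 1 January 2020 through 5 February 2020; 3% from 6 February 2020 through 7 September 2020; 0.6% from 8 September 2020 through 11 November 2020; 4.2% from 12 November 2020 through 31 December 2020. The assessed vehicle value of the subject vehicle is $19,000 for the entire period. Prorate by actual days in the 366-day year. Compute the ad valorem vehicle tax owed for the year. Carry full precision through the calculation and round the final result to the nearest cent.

$522.03

1 January – 5 February 2020: 36 days at 3.1% → $19,000 × 3.1% × 36/366 = $57.9344
6 February – 7 September 2020: 215 days at 3% → $19,000 × 3% × 215/366 = $334.8361
8 September – 11 November 2020: 65 days at 0.6% → $19,000 × 0.6% × 65/366 = $20.2459
12 November – 31 December 2020: 50 days at 4.2% → $19,000 × 4.2% × 50/366 = $109.0164
Total = $522.0328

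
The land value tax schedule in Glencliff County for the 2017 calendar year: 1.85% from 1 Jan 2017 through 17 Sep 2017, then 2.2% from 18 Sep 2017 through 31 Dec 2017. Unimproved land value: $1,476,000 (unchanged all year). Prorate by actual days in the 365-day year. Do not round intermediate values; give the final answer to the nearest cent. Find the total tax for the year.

1 Jan – 17 Sep 2017: 260 days at 1.85% → $1,476,000 × 1.85% × 260/365 = $19,450.8493
18 Sep – 31 Dec 2017: 105 days at 2.2% → $1,476,000 × 2.2% × 105/365 = $9,341.2603
Total = $28,792.1096

$28,792.11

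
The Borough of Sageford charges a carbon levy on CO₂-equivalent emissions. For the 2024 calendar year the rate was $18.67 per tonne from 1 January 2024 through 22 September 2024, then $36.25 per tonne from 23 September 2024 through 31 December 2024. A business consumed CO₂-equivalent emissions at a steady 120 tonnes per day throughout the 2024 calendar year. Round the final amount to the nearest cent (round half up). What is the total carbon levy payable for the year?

1 January – 22 September 2024: 266 days × 120 tonnes/day = 31,920 tonnes at $18.67/tonne → $595946.40
23 September – 31 December 2024: 100 days × 120 tonnes/day = 12,000 tonnes at $36.25/tonne → $435000.00

$1030946.40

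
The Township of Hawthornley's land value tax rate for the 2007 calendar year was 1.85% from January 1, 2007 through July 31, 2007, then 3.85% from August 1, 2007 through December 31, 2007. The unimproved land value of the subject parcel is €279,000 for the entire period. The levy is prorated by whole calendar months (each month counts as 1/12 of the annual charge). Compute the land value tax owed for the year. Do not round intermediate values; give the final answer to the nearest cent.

€7,486.50

January 1 – July 31, 2007: 7 months at 1.85% → €279,000 × 1.85% × 7/12 = €3,010.8750
August 1 – December 31, 2007: 5 months at 3.85% → €279,000 × 3.85% × 5/12 = €4,475.6250
Total = €7,486.5000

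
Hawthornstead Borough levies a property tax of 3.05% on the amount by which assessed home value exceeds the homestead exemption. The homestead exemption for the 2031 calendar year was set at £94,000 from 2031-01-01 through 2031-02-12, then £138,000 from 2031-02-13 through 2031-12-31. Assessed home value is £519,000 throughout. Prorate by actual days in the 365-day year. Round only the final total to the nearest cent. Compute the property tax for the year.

2031-01-01 to 2031-02-12: 43 days, exemption £94,000 → (£519,000 − £94,000) × 3.05% × 43/365 = £1,527.0890
2031-02-13 to 2031-12-31: 322 days, exemption £138,000 → (£519,000 − £138,000) × 3.05% × 322/365 = £10,251.5096
Total = £11,778.5986

£11,778.60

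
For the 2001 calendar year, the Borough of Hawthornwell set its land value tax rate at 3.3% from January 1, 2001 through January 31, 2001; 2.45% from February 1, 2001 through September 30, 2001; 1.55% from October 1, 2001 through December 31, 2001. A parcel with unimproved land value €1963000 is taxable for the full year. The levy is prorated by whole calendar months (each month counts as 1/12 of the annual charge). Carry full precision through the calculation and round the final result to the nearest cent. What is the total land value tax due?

€45067.21

January 1 – January 31, 2001: 1 month at 3.3% → €1963000 × 3.3% × 1/12 = €5398.2500
February 1 – September 30, 2001: 8 months at 2.45% → €1963000 × 2.45% × 8/12 = €32062.3333
October 1 – December 31, 2001: 3 months at 1.55% → €1963000 × 1.55% × 3/12 = €7606.6250
Total = €45067.2083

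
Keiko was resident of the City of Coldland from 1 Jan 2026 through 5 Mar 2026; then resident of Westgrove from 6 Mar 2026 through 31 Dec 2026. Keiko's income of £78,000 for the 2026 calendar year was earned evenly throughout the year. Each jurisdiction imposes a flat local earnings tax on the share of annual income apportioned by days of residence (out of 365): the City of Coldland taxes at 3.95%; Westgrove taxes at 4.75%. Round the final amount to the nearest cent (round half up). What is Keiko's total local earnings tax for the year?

The City of Coldland, 1 Jan – 5 Mar 2026: 64 days → £78,000 × 3.95% × 64/365 = £540.2301
Westgrove, 6 Mar – 31 Dec 2026: 301 days → £78,000 × 4.75% × 301/365 = £3,055.3562
Total = £3,595.5863

£3,595.59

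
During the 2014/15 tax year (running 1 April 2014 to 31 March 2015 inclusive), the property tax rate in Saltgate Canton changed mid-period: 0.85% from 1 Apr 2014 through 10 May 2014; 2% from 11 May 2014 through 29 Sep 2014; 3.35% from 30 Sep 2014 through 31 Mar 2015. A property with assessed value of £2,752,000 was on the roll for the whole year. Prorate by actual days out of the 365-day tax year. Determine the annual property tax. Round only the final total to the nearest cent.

1 Apr – 10 May 2014: 40 days at 0.85% → £2,752,000 × 0.85% × 40/365 = £2,563.5068
11 May – 29 Sep 2014: 142 days at 2% → £2,752,000 × 2% × 142/365 = £21,412.8219
30 Sep 2014 – 31 Mar 2015: 183 days at 3.35% → £2,752,000 × 3.35% × 183/365 = £46,222.2904
Total = £70,198.6192

£70,198.62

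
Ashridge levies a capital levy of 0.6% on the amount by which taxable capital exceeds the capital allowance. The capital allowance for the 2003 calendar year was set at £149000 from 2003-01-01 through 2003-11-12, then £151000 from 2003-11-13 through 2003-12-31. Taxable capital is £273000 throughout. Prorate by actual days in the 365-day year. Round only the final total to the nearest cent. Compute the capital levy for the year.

£742.39

2003-01-01 to 2003-11-12: 316 days, exemption £149000 → (£273000 − £149000) × 0.6% × 316/365 = £644.1205
2003-11-13 to 2003-12-31: 49 days, exemption £151000 → (£273000 − £151000) × 0.6% × 49/365 = £98.2685
Total = £742.3890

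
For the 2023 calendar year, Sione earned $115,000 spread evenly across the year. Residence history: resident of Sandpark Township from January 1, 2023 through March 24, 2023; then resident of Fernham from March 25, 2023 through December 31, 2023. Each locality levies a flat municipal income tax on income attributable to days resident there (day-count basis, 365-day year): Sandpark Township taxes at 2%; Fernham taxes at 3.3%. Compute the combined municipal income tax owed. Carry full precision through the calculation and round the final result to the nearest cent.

$3,455.04

Sandpark Township, January 1 – March 24, 2023: 83 days → $115,000 × 2% × 83/365 = $523.0137
Fernham, March 25 – December 31, 2023: 282 days → $115,000 × 3.3% × 282/365 = $2,932.0274
Total = $3,455.0411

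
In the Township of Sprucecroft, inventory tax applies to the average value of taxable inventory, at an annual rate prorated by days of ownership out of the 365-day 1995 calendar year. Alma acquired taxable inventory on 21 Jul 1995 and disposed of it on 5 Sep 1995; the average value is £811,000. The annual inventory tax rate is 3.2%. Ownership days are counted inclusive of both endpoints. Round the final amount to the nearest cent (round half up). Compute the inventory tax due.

Days held (21 Jul – 5 Sep 1995): 47 out of 365
Tax = £811,000 × 3.2% × 47/365 = £3,341.7644

£3,341.76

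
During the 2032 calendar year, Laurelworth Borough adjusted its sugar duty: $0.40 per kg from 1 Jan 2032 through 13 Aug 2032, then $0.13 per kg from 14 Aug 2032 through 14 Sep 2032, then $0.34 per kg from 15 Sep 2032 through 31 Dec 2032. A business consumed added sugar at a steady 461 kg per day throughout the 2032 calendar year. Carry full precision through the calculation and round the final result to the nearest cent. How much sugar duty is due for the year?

$60,520.08

1 Jan – 13 Aug 2032: 226 days × 461 kg/day = 104,186 kg at $0.40/kg → $41,674.40
14 Aug – 14 Sep 2032: 32 days × 461 kg/day = 14,752 kg at $0.13/kg → $1,917.76
15 Sep – 31 Dec 2032: 108 days × 461 kg/day = 49,788 kg at $0.34/kg → $16,927.92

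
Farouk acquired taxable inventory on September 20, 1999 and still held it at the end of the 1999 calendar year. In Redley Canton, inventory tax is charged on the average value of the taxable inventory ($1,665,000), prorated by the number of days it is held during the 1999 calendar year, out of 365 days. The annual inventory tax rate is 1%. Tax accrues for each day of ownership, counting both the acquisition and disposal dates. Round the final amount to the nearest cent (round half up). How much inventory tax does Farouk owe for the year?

Days held (September 20 – December 31, 1999): 103 out of 365
Tax = $1,665,000 × 1% × 103/365 = $4,698.4932

$4,698.49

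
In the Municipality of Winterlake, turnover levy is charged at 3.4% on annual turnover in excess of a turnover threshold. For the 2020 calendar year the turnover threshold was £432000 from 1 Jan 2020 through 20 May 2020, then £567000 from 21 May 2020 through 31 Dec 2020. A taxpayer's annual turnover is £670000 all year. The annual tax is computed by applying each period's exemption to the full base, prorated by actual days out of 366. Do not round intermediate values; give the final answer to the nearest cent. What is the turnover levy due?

1 Jan – 20 May 2020: 141 days, exemption £432000 → (£670000 − £432000) × 3.4% × 141/366 = £3117.4098
21 May – 31 Dec 2020: 225 days, exemption £567000 → (£670000 − £567000) × 3.4% × 225/366 = £2152.8689
Total = £5270.2787

£5270.28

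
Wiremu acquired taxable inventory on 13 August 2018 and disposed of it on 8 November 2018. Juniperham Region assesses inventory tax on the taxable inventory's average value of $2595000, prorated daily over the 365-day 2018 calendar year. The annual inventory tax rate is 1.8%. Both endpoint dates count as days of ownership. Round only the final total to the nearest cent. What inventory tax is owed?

$11261.59

Days held (13 August – 8 November 2018): 88 out of 365
Tax = $2595000 × 1.8% × 88/365 = $11261.5890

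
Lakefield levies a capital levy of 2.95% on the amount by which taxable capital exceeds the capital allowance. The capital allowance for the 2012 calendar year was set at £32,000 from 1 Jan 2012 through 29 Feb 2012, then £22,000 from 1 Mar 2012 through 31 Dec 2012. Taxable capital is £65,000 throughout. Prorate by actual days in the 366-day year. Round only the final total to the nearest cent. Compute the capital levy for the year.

£1,220.14

1 Jan – 29 Feb 2012: 60 days, exemption £32,000 → (£65,000 − £32,000) × 2.95% × 60/366 = £159.5902
1 Mar – 31 Dec 2012: 306 days, exemption £22,000 → (£65,000 − £22,000) × 2.95% × 306/366 = £1,060.5492
Total = £1,220.1393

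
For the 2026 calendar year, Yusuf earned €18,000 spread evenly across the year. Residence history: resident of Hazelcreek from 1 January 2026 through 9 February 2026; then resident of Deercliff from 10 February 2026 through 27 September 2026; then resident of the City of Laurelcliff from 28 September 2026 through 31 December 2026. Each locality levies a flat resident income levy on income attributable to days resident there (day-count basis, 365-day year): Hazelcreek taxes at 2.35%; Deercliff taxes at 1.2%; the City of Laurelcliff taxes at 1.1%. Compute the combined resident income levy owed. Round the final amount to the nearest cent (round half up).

€234.00

Hazelcreek, 1 January – 9 February 2026: 40 days → €18,000 × 2.35% × 40/365 = €46.3562
Deercliff, 10 February – 27 September 2026: 230 days → €18,000 × 1.2% × 230/365 = €136.1096
The City of Laurelcliff, 28 September – 31 December 2026: 95 days → €18,000 × 1.1% × 95/365 = €51.5342
Total = €234.0000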